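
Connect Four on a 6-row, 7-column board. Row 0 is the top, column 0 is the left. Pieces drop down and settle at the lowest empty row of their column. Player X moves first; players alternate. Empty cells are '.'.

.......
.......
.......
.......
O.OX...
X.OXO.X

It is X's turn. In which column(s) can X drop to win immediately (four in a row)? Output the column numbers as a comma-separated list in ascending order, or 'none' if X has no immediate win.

Answer: none

Derivation:
col 0: drop X → no win
col 1: drop X → no win
col 2: drop X → no win
col 3: drop X → no win
col 4: drop X → no win
col 5: drop X → no win
col 6: drop X → no win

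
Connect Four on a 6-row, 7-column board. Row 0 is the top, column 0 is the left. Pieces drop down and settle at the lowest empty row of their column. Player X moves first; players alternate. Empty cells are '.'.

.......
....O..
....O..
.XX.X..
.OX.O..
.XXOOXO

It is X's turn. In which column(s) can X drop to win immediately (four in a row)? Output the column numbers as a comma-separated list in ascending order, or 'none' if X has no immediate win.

col 0: drop X → no win
col 1: drop X → no win
col 2: drop X → WIN!
col 3: drop X → no win
col 4: drop X → no win
col 5: drop X → no win
col 6: drop X → no win

Answer: 2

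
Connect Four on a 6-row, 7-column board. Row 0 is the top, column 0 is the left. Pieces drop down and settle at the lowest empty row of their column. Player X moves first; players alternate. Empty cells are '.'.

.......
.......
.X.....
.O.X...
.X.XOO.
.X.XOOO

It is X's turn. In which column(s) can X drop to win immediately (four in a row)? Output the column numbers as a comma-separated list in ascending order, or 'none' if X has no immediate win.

Answer: 3

Derivation:
col 0: drop X → no win
col 1: drop X → no win
col 2: drop X → no win
col 3: drop X → WIN!
col 4: drop X → no win
col 5: drop X → no win
col 6: drop X → no win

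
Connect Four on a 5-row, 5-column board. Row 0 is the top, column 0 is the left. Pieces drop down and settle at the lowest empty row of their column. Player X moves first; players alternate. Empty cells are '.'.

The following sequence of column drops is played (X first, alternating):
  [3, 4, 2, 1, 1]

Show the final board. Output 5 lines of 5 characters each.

Move 1: X drops in col 3, lands at row 4
Move 2: O drops in col 4, lands at row 4
Move 3: X drops in col 2, lands at row 4
Move 4: O drops in col 1, lands at row 4
Move 5: X drops in col 1, lands at row 3

Answer: .....
.....
.....
.X...
.OXXO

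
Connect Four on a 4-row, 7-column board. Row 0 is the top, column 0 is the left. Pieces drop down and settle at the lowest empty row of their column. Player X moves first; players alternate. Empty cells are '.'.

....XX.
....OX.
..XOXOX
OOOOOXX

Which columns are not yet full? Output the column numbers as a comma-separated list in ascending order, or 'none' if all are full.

Answer: 0,1,2,3,6

Derivation:
col 0: top cell = '.' → open
col 1: top cell = '.' → open
col 2: top cell = '.' → open
col 3: top cell = '.' → open
col 4: top cell = 'X' → FULL
col 5: top cell = 'X' → FULL
col 6: top cell = '.' → open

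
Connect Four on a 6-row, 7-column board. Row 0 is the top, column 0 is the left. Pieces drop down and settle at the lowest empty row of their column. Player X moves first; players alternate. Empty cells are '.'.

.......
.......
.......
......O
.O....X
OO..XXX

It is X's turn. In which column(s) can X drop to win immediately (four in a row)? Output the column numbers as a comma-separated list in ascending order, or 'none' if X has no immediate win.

Answer: 3

Derivation:
col 0: drop X → no win
col 1: drop X → no win
col 2: drop X → no win
col 3: drop X → WIN!
col 4: drop X → no win
col 5: drop X → no win
col 6: drop X → no win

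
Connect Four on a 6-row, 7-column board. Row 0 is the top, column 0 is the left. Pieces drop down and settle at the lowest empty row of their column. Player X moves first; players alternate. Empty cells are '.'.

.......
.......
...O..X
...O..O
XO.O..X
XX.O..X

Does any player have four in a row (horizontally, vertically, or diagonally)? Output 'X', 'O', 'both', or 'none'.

O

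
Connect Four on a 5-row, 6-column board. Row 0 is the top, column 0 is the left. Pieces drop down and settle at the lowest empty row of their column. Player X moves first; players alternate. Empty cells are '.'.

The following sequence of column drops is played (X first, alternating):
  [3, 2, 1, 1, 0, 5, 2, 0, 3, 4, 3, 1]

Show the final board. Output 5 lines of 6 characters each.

Move 1: X drops in col 3, lands at row 4
Move 2: O drops in col 2, lands at row 4
Move 3: X drops in col 1, lands at row 4
Move 4: O drops in col 1, lands at row 3
Move 5: X drops in col 0, lands at row 4
Move 6: O drops in col 5, lands at row 4
Move 7: X drops in col 2, lands at row 3
Move 8: O drops in col 0, lands at row 3
Move 9: X drops in col 3, lands at row 3
Move 10: O drops in col 4, lands at row 4
Move 11: X drops in col 3, lands at row 2
Move 12: O drops in col 1, lands at row 2

Answer: ......
......
.O.X..
OOXX..
XXOXOO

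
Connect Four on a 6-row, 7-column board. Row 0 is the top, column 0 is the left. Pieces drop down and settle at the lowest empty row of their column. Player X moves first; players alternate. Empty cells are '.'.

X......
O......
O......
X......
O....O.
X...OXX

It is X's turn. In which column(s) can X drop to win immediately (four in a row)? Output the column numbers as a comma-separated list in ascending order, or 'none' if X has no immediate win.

Answer: none

Derivation:
col 1: drop X → no win
col 2: drop X → no win
col 3: drop X → no win
col 4: drop X → no win
col 5: drop X → no win
col 6: drop X → no win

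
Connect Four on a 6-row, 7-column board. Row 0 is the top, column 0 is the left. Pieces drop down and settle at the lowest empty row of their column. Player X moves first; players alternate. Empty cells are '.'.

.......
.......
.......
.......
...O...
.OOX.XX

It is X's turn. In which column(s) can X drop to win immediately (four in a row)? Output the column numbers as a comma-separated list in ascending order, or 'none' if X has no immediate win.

col 0: drop X → no win
col 1: drop X → no win
col 2: drop X → no win
col 3: drop X → no win
col 4: drop X → WIN!
col 5: drop X → no win
col 6: drop X → no win

Answer: 4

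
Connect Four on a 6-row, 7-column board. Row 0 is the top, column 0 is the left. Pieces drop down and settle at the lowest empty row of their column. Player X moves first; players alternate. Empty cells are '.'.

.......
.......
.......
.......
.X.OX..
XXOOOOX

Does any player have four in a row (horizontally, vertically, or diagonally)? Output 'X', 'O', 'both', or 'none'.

O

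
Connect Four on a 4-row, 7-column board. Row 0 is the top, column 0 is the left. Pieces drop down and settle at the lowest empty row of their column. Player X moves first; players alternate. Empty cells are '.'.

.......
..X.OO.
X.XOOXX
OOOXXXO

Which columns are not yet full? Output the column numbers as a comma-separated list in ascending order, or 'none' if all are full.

Answer: 0,1,2,3,4,5,6

Derivation:
col 0: top cell = '.' → open
col 1: top cell = '.' → open
col 2: top cell = '.' → open
col 3: top cell = '.' → open
col 4: top cell = '.' → open
col 5: top cell = '.' → open
col 6: top cell = '.' → open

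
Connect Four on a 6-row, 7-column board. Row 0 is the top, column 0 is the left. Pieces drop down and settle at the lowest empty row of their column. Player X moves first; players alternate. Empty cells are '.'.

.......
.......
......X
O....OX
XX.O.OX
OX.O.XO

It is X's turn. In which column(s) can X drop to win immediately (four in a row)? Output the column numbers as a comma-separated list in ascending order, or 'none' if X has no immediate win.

col 0: drop X → no win
col 1: drop X → no win
col 2: drop X → no win
col 3: drop X → no win
col 4: drop X → no win
col 5: drop X → no win
col 6: drop X → WIN!

Answer: 6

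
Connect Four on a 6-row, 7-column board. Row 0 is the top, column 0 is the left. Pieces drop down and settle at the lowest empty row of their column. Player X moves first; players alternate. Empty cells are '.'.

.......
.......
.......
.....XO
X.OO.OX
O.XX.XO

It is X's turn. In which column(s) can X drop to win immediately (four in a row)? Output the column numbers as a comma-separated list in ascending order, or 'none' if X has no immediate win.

col 0: drop X → no win
col 1: drop X → no win
col 2: drop X → no win
col 3: drop X → no win
col 4: drop X → WIN!
col 5: drop X → no win
col 6: drop X → no win

Answer: 4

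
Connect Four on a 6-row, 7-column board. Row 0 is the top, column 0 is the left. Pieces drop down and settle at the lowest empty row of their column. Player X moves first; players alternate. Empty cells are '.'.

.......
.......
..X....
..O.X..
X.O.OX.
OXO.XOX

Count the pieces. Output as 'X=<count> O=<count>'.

X=7 O=6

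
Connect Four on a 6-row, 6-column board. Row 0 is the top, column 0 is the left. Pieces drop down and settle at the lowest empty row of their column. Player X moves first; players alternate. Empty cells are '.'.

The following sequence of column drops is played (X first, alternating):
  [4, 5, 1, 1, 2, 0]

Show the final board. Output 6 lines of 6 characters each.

Answer: ......
......
......
......
.O....
OXX.XO

Derivation:
Move 1: X drops in col 4, lands at row 5
Move 2: O drops in col 5, lands at row 5
Move 3: X drops in col 1, lands at row 5
Move 4: O drops in col 1, lands at row 4
Move 5: X drops in col 2, lands at row 5
Move 6: O drops in col 0, lands at row 5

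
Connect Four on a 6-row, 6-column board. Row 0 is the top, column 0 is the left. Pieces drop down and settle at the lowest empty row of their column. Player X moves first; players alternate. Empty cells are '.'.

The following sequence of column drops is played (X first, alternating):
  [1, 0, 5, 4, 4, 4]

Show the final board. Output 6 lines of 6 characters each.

Move 1: X drops in col 1, lands at row 5
Move 2: O drops in col 0, lands at row 5
Move 3: X drops in col 5, lands at row 5
Move 4: O drops in col 4, lands at row 5
Move 5: X drops in col 4, lands at row 4
Move 6: O drops in col 4, lands at row 3

Answer: ......
......
......
....O.
....X.
OX..OX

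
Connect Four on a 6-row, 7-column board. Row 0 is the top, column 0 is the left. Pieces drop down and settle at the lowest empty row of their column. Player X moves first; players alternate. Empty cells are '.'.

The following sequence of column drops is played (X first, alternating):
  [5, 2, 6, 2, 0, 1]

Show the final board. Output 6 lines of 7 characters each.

Move 1: X drops in col 5, lands at row 5
Move 2: O drops in col 2, lands at row 5
Move 3: X drops in col 6, lands at row 5
Move 4: O drops in col 2, lands at row 4
Move 5: X drops in col 0, lands at row 5
Move 6: O drops in col 1, lands at row 5

Answer: .......
.......
.......
.......
..O....
XOO..XX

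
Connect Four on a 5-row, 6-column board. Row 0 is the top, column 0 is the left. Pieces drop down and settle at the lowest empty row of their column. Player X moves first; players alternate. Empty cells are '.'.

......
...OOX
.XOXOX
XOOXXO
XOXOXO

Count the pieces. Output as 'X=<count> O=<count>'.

X=10 O=10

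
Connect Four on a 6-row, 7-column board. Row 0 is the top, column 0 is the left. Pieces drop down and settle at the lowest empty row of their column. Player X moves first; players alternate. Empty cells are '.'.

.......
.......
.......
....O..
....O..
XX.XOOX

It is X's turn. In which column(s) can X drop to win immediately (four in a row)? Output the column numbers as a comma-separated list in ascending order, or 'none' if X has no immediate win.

Answer: 2

Derivation:
col 0: drop X → no win
col 1: drop X → no win
col 2: drop X → WIN!
col 3: drop X → no win
col 4: drop X → no win
col 5: drop X → no win
col 6: drop X → no win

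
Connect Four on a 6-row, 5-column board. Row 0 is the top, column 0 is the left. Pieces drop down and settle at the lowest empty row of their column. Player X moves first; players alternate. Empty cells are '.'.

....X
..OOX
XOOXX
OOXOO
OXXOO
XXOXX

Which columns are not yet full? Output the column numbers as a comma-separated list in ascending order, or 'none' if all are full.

Answer: 0,1,2,3

Derivation:
col 0: top cell = '.' → open
col 1: top cell = '.' → open
col 2: top cell = '.' → open
col 3: top cell = '.' → open
col 4: top cell = 'X' → FULL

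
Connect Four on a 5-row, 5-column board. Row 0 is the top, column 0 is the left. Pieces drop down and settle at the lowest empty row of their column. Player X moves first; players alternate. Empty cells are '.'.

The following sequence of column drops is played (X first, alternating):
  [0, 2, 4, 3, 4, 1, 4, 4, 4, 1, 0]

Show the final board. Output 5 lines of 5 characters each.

Answer: ....X
....O
....X
XO..X
XOOOX

Derivation:
Move 1: X drops in col 0, lands at row 4
Move 2: O drops in col 2, lands at row 4
Move 3: X drops in col 4, lands at row 4
Move 4: O drops in col 3, lands at row 4
Move 5: X drops in col 4, lands at row 3
Move 6: O drops in col 1, lands at row 4
Move 7: X drops in col 4, lands at row 2
Move 8: O drops in col 4, lands at row 1
Move 9: X drops in col 4, lands at row 0
Move 10: O drops in col 1, lands at row 3
Move 11: X drops in col 0, lands at row 3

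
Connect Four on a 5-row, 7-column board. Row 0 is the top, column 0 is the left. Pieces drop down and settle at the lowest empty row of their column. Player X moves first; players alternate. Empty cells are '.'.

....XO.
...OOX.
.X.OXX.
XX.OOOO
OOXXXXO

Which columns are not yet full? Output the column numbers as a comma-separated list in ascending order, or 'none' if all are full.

Answer: 0,1,2,3,6

Derivation:
col 0: top cell = '.' → open
col 1: top cell = '.' → open
col 2: top cell = '.' → open
col 3: top cell = '.' → open
col 4: top cell = 'X' → FULL
col 5: top cell = 'O' → FULL
col 6: top cell = '.' → open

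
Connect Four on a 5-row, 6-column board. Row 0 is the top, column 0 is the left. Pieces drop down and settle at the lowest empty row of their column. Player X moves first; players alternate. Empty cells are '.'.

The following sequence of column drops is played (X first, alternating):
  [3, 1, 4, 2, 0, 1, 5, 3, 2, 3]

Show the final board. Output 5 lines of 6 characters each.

Answer: ......
......
...O..
.OXO..
XOOXXX

Derivation:
Move 1: X drops in col 3, lands at row 4
Move 2: O drops in col 1, lands at row 4
Move 3: X drops in col 4, lands at row 4
Move 4: O drops in col 2, lands at row 4
Move 5: X drops in col 0, lands at row 4
Move 6: O drops in col 1, lands at row 3
Move 7: X drops in col 5, lands at row 4
Move 8: O drops in col 3, lands at row 3
Move 9: X drops in col 2, lands at row 3
Move 10: O drops in col 3, lands at row 2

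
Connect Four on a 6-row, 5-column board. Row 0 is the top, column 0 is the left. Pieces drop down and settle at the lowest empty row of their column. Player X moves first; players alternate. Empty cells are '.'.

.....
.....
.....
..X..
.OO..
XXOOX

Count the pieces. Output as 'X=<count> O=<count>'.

X=4 O=4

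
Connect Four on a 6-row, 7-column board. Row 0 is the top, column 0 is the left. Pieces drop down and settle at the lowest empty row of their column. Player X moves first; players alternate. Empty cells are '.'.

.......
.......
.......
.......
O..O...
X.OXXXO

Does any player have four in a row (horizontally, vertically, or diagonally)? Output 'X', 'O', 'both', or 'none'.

none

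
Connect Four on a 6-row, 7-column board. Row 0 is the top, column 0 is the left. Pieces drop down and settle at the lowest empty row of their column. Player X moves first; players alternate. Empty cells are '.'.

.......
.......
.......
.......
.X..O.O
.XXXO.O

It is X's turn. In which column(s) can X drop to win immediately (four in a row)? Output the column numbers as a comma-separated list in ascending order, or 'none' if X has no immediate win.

col 0: drop X → WIN!
col 1: drop X → no win
col 2: drop X → no win
col 3: drop X → no win
col 4: drop X → no win
col 5: drop X → no win
col 6: drop X → no win

Answer: 0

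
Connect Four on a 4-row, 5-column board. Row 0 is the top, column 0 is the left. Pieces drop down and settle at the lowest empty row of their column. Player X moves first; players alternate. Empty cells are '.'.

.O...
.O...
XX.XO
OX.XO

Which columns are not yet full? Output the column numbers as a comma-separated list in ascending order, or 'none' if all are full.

col 0: top cell = '.' → open
col 1: top cell = 'O' → FULL
col 2: top cell = '.' → open
col 3: top cell = '.' → open
col 4: top cell = '.' → open

Answer: 0,2,3,4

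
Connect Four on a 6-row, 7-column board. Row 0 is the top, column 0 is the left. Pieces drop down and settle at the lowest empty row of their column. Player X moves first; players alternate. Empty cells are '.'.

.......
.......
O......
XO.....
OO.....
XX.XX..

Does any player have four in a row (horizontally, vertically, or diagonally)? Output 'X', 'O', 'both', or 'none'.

none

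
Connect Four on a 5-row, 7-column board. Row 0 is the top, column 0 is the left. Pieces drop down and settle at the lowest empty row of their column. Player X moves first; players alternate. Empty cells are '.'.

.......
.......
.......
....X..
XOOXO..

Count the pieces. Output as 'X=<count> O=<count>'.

X=3 O=3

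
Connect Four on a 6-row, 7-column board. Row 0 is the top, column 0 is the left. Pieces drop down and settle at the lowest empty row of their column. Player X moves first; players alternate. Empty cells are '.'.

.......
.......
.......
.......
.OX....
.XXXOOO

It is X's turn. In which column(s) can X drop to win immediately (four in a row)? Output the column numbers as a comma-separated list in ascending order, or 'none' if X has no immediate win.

Answer: 0

Derivation:
col 0: drop X → WIN!
col 1: drop X → no win
col 2: drop X → no win
col 3: drop X → no win
col 4: drop X → no win
col 5: drop X → no win
col 6: drop X → no win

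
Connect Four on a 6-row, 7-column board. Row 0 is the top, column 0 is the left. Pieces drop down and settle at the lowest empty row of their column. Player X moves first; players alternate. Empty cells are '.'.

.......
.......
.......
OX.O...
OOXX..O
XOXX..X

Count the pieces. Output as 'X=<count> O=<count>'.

X=7 O=6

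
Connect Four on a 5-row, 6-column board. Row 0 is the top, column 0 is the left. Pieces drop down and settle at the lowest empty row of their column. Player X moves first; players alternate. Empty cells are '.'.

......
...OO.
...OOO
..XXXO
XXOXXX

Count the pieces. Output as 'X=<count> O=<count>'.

X=8 O=7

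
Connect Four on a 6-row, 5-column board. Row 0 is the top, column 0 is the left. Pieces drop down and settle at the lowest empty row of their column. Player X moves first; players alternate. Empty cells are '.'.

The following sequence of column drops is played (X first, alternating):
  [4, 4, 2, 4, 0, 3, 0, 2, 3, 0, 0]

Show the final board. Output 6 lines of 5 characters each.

Answer: .....
.....
X....
O...O
X.OXO
X.XOX

Derivation:
Move 1: X drops in col 4, lands at row 5
Move 2: O drops in col 4, lands at row 4
Move 3: X drops in col 2, lands at row 5
Move 4: O drops in col 4, lands at row 3
Move 5: X drops in col 0, lands at row 5
Move 6: O drops in col 3, lands at row 5
Move 7: X drops in col 0, lands at row 4
Move 8: O drops in col 2, lands at row 4
Move 9: X drops in col 3, lands at row 4
Move 10: O drops in col 0, lands at row 3
Move 11: X drops in col 0, lands at row 2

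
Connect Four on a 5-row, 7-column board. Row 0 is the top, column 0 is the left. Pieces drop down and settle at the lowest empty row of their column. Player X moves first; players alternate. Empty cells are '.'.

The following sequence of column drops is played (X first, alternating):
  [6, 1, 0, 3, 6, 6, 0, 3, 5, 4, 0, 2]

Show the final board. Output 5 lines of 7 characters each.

Answer: .......
.......
X.....O
X..O..X
XOOOOXX

Derivation:
Move 1: X drops in col 6, lands at row 4
Move 2: O drops in col 1, lands at row 4
Move 3: X drops in col 0, lands at row 4
Move 4: O drops in col 3, lands at row 4
Move 5: X drops in col 6, lands at row 3
Move 6: O drops in col 6, lands at row 2
Move 7: X drops in col 0, lands at row 3
Move 8: O drops in col 3, lands at row 3
Move 9: X drops in col 5, lands at row 4
Move 10: O drops in col 4, lands at row 4
Move 11: X drops in col 0, lands at row 2
Move 12: O drops in col 2, lands at row 4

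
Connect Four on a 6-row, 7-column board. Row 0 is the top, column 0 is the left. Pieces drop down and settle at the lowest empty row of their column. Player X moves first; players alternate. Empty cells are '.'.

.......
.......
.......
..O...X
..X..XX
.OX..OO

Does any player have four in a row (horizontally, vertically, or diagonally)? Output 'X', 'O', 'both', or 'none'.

none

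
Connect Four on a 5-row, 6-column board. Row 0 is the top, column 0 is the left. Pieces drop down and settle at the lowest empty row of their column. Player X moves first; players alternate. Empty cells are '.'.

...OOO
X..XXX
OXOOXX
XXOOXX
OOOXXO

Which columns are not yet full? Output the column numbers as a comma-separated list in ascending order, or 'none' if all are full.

col 0: top cell = '.' → open
col 1: top cell = '.' → open
col 2: top cell = '.' → open
col 3: top cell = 'O' → FULL
col 4: top cell = 'O' → FULL
col 5: top cell = 'O' → FULL

Answer: 0,1,2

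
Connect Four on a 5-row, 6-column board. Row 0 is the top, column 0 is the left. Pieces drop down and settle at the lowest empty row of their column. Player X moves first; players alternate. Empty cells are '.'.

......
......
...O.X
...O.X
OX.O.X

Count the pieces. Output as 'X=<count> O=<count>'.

X=4 O=4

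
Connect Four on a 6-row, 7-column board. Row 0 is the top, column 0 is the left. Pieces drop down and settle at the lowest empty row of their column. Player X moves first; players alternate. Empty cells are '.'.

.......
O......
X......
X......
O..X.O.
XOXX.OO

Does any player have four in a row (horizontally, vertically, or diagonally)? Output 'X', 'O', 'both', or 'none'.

none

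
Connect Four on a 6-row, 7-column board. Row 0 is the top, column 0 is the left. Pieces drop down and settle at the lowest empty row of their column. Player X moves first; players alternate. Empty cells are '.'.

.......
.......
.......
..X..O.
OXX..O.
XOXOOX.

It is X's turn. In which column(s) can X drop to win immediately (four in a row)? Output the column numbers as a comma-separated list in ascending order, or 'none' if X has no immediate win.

Answer: 2

Derivation:
col 0: drop X → no win
col 1: drop X → no win
col 2: drop X → WIN!
col 3: drop X → no win
col 4: drop X → no win
col 5: drop X → no win
col 6: drop X → no win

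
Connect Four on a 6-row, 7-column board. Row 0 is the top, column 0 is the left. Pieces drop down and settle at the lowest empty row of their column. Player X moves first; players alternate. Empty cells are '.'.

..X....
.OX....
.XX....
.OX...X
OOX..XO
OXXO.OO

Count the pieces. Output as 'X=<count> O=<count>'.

X=10 O=9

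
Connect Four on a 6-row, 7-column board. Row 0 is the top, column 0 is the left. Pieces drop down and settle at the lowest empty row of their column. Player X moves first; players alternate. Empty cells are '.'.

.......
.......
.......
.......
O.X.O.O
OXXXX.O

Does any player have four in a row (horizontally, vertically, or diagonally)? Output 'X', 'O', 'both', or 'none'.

X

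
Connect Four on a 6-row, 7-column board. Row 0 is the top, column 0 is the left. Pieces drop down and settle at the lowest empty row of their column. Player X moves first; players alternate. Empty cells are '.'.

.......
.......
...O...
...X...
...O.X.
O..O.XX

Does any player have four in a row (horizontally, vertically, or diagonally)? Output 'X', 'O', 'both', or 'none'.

none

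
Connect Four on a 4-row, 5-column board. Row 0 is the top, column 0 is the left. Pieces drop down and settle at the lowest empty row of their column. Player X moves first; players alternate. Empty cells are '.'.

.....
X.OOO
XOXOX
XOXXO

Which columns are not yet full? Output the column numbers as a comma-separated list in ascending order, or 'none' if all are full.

col 0: top cell = '.' → open
col 1: top cell = '.' → open
col 2: top cell = '.' → open
col 3: top cell = '.' → open
col 4: top cell = '.' → open

Answer: 0,1,2,3,4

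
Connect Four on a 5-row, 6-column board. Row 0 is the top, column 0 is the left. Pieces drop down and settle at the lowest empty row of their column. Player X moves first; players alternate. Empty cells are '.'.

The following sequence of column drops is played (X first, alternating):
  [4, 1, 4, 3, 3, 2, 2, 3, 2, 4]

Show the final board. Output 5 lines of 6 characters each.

Answer: ......
......
..XOO.
..XXX.
.OOOX.

Derivation:
Move 1: X drops in col 4, lands at row 4
Move 2: O drops in col 1, lands at row 4
Move 3: X drops in col 4, lands at row 3
Move 4: O drops in col 3, lands at row 4
Move 5: X drops in col 3, lands at row 3
Move 6: O drops in col 2, lands at row 4
Move 7: X drops in col 2, lands at row 3
Move 8: O drops in col 3, lands at row 2
Move 9: X drops in col 2, lands at row 2
Move 10: O drops in col 4, lands at row 2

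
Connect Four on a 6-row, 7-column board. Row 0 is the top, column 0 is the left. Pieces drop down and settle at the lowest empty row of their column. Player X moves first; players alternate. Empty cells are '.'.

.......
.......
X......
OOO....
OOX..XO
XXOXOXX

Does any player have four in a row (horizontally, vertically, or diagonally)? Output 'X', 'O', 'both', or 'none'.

none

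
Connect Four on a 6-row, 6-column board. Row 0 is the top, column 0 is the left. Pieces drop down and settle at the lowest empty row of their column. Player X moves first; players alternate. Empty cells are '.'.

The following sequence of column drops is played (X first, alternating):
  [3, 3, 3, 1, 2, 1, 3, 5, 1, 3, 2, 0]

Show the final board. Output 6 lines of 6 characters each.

Move 1: X drops in col 3, lands at row 5
Move 2: O drops in col 3, lands at row 4
Move 3: X drops in col 3, lands at row 3
Move 4: O drops in col 1, lands at row 5
Move 5: X drops in col 2, lands at row 5
Move 6: O drops in col 1, lands at row 4
Move 7: X drops in col 3, lands at row 2
Move 8: O drops in col 5, lands at row 5
Move 9: X drops in col 1, lands at row 3
Move 10: O drops in col 3, lands at row 1
Move 11: X drops in col 2, lands at row 4
Move 12: O drops in col 0, lands at row 5

Answer: ......
...O..
...X..
.X.X..
.OXO..
OOXX.O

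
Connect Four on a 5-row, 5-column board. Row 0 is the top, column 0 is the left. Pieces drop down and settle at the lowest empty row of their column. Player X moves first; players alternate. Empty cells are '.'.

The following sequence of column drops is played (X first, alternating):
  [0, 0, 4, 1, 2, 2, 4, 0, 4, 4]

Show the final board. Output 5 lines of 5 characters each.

Move 1: X drops in col 0, lands at row 4
Move 2: O drops in col 0, lands at row 3
Move 3: X drops in col 4, lands at row 4
Move 4: O drops in col 1, lands at row 4
Move 5: X drops in col 2, lands at row 4
Move 6: O drops in col 2, lands at row 3
Move 7: X drops in col 4, lands at row 3
Move 8: O drops in col 0, lands at row 2
Move 9: X drops in col 4, lands at row 2
Move 10: O drops in col 4, lands at row 1

Answer: .....
....O
O...X
O.O.X
XOX.X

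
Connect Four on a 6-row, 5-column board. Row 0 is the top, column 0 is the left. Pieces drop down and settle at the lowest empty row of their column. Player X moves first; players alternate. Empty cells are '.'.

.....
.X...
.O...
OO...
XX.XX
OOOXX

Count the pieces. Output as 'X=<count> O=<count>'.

X=7 O=6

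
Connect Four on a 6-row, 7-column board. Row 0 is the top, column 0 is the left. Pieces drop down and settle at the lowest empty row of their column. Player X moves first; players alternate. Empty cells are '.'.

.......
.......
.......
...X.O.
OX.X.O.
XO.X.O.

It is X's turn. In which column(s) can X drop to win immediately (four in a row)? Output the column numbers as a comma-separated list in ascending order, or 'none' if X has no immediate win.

Answer: 3

Derivation:
col 0: drop X → no win
col 1: drop X → no win
col 2: drop X → no win
col 3: drop X → WIN!
col 4: drop X → no win
col 5: drop X → no win
col 6: drop X → no win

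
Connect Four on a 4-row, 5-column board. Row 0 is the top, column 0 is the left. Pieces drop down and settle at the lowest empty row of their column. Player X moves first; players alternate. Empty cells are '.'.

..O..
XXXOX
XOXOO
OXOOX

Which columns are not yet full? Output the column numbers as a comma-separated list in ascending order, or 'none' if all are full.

Answer: 0,1,3,4

Derivation:
col 0: top cell = '.' → open
col 1: top cell = '.' → open
col 2: top cell = 'O' → FULL
col 3: top cell = '.' → open
col 4: top cell = '.' → open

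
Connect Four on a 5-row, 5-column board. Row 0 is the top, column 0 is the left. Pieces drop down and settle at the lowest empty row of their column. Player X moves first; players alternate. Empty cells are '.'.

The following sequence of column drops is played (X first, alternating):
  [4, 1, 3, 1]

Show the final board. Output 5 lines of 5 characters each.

Answer: .....
.....
.....
.O...
.O.XX

Derivation:
Move 1: X drops in col 4, lands at row 4
Move 2: O drops in col 1, lands at row 4
Move 3: X drops in col 3, lands at row 4
Move 4: O drops in col 1, lands at row 3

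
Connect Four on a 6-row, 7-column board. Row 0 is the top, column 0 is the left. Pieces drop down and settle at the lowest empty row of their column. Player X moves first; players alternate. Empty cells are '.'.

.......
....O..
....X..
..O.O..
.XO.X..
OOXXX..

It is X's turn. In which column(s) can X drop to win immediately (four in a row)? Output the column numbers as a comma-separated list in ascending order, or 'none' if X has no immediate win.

col 0: drop X → no win
col 1: drop X → no win
col 2: drop X → no win
col 3: drop X → no win
col 4: drop X → no win
col 5: drop X → WIN!
col 6: drop X → no win

Answer: 5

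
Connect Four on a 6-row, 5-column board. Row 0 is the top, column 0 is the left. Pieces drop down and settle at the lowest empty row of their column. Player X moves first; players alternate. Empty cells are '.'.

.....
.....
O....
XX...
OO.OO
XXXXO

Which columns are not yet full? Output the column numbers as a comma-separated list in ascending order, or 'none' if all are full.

col 0: top cell = '.' → open
col 1: top cell = '.' → open
col 2: top cell = '.' → open
col 3: top cell = '.' → open
col 4: top cell = '.' → open

Answer: 0,1,2,3,4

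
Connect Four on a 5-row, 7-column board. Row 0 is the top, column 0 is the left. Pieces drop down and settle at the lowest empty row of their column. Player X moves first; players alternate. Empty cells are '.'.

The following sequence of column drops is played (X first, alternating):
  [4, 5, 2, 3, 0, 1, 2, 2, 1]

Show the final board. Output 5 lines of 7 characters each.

Move 1: X drops in col 4, lands at row 4
Move 2: O drops in col 5, lands at row 4
Move 3: X drops in col 2, lands at row 4
Move 4: O drops in col 3, lands at row 4
Move 5: X drops in col 0, lands at row 4
Move 6: O drops in col 1, lands at row 4
Move 7: X drops in col 2, lands at row 3
Move 8: O drops in col 2, lands at row 2
Move 9: X drops in col 1, lands at row 3

Answer: .......
.......
..O....
.XX....
XOXOXO.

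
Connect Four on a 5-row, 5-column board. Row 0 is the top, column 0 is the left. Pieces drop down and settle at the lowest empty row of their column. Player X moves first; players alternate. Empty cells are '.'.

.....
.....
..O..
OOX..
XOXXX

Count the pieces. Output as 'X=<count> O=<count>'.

X=5 O=4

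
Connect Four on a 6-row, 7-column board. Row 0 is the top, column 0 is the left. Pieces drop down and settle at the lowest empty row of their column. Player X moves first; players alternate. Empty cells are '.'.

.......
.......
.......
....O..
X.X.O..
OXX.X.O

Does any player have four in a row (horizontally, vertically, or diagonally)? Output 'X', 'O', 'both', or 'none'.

none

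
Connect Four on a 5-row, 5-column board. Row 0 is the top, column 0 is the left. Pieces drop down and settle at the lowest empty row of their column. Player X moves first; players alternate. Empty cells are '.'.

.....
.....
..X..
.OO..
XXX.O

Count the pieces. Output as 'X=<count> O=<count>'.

X=4 O=3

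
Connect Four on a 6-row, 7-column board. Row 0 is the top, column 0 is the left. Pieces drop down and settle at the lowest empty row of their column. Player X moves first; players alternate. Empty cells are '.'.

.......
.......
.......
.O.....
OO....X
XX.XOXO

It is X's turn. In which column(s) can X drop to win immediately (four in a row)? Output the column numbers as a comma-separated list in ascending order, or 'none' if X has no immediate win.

col 0: drop X → no win
col 1: drop X → no win
col 2: drop X → WIN!
col 3: drop X → no win
col 4: drop X → no win
col 5: drop X → no win
col 6: drop X → no win

Answer: 2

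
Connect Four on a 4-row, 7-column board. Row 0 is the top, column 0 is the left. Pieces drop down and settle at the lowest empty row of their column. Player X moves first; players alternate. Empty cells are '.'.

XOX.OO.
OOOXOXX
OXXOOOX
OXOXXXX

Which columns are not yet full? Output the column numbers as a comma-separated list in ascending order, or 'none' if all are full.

Answer: 3,6

Derivation:
col 0: top cell = 'X' → FULL
col 1: top cell = 'O' → FULL
col 2: top cell = 'X' → FULL
col 3: top cell = '.' → open
col 4: top cell = 'O' → FULL
col 5: top cell = 'O' → FULL
col 6: top cell = '.' → open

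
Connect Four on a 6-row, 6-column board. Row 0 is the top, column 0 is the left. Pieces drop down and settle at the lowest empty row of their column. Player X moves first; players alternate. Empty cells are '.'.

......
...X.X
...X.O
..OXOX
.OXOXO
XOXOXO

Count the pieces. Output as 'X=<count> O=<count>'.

X=10 O=9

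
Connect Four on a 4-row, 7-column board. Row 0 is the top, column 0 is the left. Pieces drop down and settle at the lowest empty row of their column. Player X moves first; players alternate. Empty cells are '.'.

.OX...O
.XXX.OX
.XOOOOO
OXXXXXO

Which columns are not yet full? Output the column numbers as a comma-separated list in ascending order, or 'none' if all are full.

col 0: top cell = '.' → open
col 1: top cell = 'O' → FULL
col 2: top cell = 'X' → FULL
col 3: top cell = '.' → open
col 4: top cell = '.' → open
col 5: top cell = '.' → open
col 6: top cell = 'O' → FULL

Answer: 0,3,4,5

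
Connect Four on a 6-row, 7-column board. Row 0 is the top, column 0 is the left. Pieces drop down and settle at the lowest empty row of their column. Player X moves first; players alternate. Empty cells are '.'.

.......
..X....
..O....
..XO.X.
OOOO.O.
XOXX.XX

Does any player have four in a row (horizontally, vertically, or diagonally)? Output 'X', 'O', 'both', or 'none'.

O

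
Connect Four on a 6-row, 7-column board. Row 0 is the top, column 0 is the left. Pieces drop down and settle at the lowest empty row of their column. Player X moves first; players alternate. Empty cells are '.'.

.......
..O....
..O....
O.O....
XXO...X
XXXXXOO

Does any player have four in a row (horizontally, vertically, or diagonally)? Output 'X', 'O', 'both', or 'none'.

both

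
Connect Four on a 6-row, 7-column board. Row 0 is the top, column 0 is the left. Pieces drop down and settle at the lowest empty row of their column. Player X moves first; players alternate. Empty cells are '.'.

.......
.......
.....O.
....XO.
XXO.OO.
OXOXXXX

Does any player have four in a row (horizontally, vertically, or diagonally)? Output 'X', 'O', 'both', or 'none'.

X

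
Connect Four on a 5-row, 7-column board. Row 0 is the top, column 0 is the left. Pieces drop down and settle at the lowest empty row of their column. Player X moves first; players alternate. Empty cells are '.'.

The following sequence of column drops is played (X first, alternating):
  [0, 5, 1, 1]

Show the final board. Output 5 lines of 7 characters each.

Answer: .......
.......
.......
.O.....
XX...O.

Derivation:
Move 1: X drops in col 0, lands at row 4
Move 2: O drops in col 5, lands at row 4
Move 3: X drops in col 1, lands at row 4
Move 4: O drops in col 1, lands at row 3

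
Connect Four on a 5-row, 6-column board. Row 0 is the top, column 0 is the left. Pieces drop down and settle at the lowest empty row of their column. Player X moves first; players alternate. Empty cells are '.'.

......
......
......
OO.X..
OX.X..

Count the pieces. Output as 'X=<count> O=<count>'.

X=3 O=3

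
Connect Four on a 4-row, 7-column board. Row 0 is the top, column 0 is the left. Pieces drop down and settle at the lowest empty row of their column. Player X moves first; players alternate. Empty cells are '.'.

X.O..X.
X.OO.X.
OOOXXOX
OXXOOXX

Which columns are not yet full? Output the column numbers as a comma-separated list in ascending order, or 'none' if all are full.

col 0: top cell = 'X' → FULL
col 1: top cell = '.' → open
col 2: top cell = 'O' → FULL
col 3: top cell = '.' → open
col 4: top cell = '.' → open
col 5: top cell = 'X' → FULL
col 6: top cell = '.' → open

Answer: 1,3,4,6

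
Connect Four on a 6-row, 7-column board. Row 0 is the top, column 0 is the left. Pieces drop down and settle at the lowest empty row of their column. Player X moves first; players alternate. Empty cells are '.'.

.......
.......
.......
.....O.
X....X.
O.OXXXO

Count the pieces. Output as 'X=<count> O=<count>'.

X=5 O=4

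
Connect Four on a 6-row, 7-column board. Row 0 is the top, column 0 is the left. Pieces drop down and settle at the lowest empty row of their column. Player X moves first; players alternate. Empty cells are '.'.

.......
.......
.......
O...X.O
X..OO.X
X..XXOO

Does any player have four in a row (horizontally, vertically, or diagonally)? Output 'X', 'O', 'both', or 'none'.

none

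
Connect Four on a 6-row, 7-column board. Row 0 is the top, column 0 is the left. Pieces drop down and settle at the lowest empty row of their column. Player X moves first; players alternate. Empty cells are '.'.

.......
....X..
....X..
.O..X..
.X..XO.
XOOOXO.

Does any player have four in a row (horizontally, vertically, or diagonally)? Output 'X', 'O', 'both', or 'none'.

X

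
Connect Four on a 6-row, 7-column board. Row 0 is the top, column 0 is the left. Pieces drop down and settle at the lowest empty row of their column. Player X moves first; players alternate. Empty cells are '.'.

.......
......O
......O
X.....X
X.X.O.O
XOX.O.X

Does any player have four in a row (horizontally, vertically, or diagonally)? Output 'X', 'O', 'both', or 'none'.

none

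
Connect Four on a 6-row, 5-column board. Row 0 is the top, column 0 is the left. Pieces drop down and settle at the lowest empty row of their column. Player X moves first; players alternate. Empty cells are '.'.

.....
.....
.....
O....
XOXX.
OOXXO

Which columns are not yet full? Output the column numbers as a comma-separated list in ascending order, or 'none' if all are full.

Answer: 0,1,2,3,4

Derivation:
col 0: top cell = '.' → open
col 1: top cell = '.' → open
col 2: top cell = '.' → open
col 3: top cell = '.' → open
col 4: top cell = '.' → open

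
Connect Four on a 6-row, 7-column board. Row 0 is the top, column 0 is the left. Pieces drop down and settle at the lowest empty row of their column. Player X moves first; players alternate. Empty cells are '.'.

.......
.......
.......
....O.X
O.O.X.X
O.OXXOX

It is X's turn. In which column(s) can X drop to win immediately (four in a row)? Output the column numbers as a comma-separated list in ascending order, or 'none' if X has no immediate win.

col 0: drop X → no win
col 1: drop X → no win
col 2: drop X → no win
col 3: drop X → no win
col 4: drop X → no win
col 5: drop X → no win
col 6: drop X → WIN!

Answer: 6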